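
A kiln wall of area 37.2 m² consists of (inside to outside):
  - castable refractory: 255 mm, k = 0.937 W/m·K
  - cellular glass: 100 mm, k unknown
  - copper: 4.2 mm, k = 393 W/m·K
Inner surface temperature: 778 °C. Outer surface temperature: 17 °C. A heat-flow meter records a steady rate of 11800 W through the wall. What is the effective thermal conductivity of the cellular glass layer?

Series thermal resistances:
R_castable refractory = L/(kA) = 0.255/(0.937×37.2) = 0.007316 K/W
R_copper = L/(kA) = 0.0042/(393×37.2) = 2.873×10^-7 K/W
Sum of known resistances R_other = 0.007316 K/W
Total R = ΔT/Q = 761/11800 = 0.06449 K/W
R_cellular glass = R_total − R_other = 0.05718 K/W
k = L/(R·A) = 0.1/(0.05718×37.2)

k ≈ 0.047 W/(m·K)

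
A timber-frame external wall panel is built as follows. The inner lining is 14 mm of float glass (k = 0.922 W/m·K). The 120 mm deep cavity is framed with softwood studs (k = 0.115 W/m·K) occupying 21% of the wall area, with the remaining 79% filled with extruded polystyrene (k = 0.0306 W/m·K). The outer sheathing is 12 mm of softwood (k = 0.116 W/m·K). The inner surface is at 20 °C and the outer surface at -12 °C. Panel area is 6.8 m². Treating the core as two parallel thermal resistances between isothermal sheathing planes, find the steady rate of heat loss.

Sheathing layers in series; stud and cavity paths in parallel between them.
R_inner = 0.014/(0.922×6.8) = 0.002233 K/W
R_stud  = 0.12/(0.115×0.21×6.8) = 0.7307 K/W
R_cav   = 0.12/(0.0306×0.79×6.8) = 0.73 K/W
1/R_core = 1/R_stud + 1/R_cav → R_core = 0.3652 K/W
R_outer = 0.012/(0.116×6.8) = 0.01521 K/W
R_total = 0.3826 K/W
Q = ΔT/R_total = 32/0.3826

Q ≈ 83.6 W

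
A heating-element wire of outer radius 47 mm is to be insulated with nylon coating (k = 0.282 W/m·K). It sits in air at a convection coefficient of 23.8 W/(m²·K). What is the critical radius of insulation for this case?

For a cylinder r_cr = k/h = 0.282/23.8
r_cr = 11.8 mm; since the bare radius (47 mm) is above r_cr, any added insulation will reduce heat loss.

r_cr ≈ 11.8 mm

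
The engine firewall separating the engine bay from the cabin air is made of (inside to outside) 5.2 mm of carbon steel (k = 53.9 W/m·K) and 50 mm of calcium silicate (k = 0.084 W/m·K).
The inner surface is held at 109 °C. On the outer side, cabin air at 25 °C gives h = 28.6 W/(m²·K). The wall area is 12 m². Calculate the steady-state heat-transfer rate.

Using the resistance-network approach (series):
R_carbon steel = L/(kA) = 0.0052/(53.9×12) = 8.04×10^-6 K/W
R_calcium silicate = L/(kA) = 0.05/(0.084×12) = 0.0496 K/W
R_outer film = 1/(h_o·A) = 1/(28.6×12) = 0.002914 K/W
R_total = 0.05252 K/W
Q = ΔT / R_total = 84 / 0.05252

Q ≈ 1600 W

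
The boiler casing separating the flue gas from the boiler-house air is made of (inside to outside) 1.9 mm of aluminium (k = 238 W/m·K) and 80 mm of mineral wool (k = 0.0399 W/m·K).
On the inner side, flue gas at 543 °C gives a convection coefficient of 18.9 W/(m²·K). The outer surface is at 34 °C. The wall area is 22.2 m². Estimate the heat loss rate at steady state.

Series thermal resistances:
R_inner film = 1/(h_i·A) = 1/(18.9×22.2) = 0.002383 K/W
R_aluminium = L/(kA) = 0.0019/(238×22.2) = 3.596×10^-7 K/W
R_mineral wool = L/(kA) = 0.08/(0.0399×22.2) = 0.09032 K/W
R_total = 0.0927 K/W
Q = ΔT / R_total = 509 / 0.0927

Q ≈ 5490 W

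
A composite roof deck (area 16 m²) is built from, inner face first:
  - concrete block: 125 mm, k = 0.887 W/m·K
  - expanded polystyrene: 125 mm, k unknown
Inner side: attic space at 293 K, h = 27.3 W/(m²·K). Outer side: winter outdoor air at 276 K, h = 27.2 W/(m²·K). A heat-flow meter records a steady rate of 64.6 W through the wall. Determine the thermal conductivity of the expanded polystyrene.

k ≈ 0.0313 W/(m·K)

Model the wall as resistances in series:
R_inner film = 1/(h_i·A) = 1/(27.3×16) = 0.002289 K/W
R_concrete block = L/(kA) = 0.125/(0.887×16) = 0.008808 K/W
R_outer film = 1/(h_o·A) = 1/(27.2×16) = 0.002298 K/W
Sum of known resistances R_other = 0.01339 K/W
Total R = ΔT/Q = 17/64.6 = 0.2632 K/W
R_expanded polystyrene = R_total − R_other = 0.2498 K/W
k = L/(R·A) = 0.125/(0.2498×16)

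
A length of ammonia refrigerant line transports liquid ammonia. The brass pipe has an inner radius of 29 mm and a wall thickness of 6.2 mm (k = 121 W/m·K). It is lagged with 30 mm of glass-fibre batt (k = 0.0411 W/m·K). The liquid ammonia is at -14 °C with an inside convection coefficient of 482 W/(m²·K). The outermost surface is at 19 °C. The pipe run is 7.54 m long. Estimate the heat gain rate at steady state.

For a radial system each layer contributes R = ln(r_out/r_in)/(2πkL); films add R = 1/(hA).
R_inner film = 1/(h_i·2πr₁L) = 1/(482×2π×0.029×7.54) = 0.00151 K/W
R_brass pipe wall = ln(35.2/29)/(2π×121×7.54) = 3.38×10^-5 K/W
R_glass-fibre batt = ln(65.2/35.2)/(2π×0.0411×7.54) = 0.3166 K/W
R_total = 0.3181 K/W
Q = ΔT/R_total = 33/0.3181

Q ≈ 104 W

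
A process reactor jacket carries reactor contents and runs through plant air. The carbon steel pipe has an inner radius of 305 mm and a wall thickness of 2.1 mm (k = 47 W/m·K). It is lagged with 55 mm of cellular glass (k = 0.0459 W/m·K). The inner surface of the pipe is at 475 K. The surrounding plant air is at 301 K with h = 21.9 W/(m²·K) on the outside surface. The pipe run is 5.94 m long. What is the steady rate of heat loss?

Q ≈ 1750 W

Per-layer cylindrical resistances, series-summed:
R_carbon steel pipe wall = ln(307.1/305)/(2π×47×5.94) = 3.912×10^-6 K/W
R_cellular glass = ln(362.1/307.1)/(2π×0.0459×5.94) = 0.09617 K/W
R_outer film = 1/(h_o·2πr_oL) = 1/(21.9×2π×0.3621×5.94) = 0.003379 K/W
R_total = 0.09955 K/W
Q = ΔT/R_total = 174/0.09955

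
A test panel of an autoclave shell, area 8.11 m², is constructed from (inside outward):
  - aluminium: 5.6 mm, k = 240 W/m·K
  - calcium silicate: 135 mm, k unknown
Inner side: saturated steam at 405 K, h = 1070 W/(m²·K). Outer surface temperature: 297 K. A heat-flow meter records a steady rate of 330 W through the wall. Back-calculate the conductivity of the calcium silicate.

Using the resistance-network approach (series):
R_inner film = 1/(h_i·A) = 1/(1070×8.11) = 1.152×10^-4 K/W
R_aluminium = L/(kA) = 0.0056/(240×8.11) = 2.877×10^-6 K/W
Sum of known resistances R_other = 1.181×10^-4 K/W
Total R = ΔT/Q = 108/330 = 0.3273 K/W
R_calcium silicate = R_total − R_other = 0.3272 K/W
k = L/(R·A) = 0.135/(0.3272×8.11)

k ≈ 0.0509 W/(m·K)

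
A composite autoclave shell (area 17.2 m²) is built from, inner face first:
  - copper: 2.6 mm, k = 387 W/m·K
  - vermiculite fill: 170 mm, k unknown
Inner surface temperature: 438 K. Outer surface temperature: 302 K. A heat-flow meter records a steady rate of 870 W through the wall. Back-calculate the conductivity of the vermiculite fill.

Series thermal resistances:
R_copper = L/(kA) = 0.0026/(387×17.2) = 3.906×10^-7 K/W
Sum of known resistances R_other = 3.906×10^-7 K/W
Total R = ΔT/Q = 136/870 = 0.1563 K/W
R_vermiculite fill = R_total − R_other = 0.1563 K/W
k = L/(R·A) = 0.17/(0.1563×17.2)

k ≈ 0.0632 W/(m·K)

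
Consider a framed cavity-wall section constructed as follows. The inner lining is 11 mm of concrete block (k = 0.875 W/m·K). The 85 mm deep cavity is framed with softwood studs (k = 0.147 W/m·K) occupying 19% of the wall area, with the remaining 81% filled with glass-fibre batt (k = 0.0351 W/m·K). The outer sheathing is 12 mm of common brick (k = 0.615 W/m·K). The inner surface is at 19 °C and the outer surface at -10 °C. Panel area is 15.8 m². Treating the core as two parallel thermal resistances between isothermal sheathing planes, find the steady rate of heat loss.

Sheathing layers in series; stud and cavity paths in parallel between them.
R_inner = 0.011/(0.875×15.8) = 7.957×10^-4 K/W
R_stud  = 0.085/(0.147×0.19×15.8) = 0.1926 K/W
R_cav   = 0.085/(0.0351×0.81×15.8) = 0.1892 K/W
1/R_core = 1/R_stud + 1/R_cav → R_core = 0.09545 K/W
R_outer = 0.012/(0.615×15.8) = 0.001235 K/W
R_total = 0.09748 K/W
Q = ΔT/R_total = 29/0.09748

Q ≈ 297 W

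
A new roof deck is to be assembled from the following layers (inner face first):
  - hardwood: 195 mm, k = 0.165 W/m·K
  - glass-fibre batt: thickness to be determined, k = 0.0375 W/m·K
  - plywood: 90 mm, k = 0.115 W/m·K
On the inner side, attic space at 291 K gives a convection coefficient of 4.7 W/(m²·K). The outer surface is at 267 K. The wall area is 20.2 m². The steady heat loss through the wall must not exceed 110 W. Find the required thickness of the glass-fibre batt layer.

L ≈ 83.6 mm

Using the resistance-network approach (series):
R_inner film = 1/(h_i·A) = 1/(4.7×20.2) = 0.01053 K/W
R_hardwood = L/(kA) = 0.195/(0.165×20.2) = 0.05851 K/W
R_plywood = L/(kA) = 0.09/(0.115×20.2) = 0.03874 K/W
Sum of the known resistances R_other = 0.1078 K/W
Required total resistance R_tot = ΔT/Q_allow = 24/110 = 0.2182 K/W
R_glass-fibre batt = R_tot − R_other = 0.1104 K/W
L = R·k·A = 0.1104×0.0375×20.2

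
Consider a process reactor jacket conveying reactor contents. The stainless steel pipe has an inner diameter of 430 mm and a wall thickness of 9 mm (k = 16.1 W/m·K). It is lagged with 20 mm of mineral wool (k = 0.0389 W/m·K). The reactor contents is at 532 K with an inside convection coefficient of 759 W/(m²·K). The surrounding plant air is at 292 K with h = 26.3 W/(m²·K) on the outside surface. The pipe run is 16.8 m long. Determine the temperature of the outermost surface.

T ≈ 308 K

For a radial system each layer contributes R = ln(r_out/r_in)/(2πkL); films add R = 1/(hA).
R_inner film = 1/(h_i·2πr₁L) = 1/(759×2π×0.215×16.8) = 5.805×10^-5 K/W
R_stainless steel pipe wall = ln(224/215)/(2π×16.1×16.8) = 2.413×10^-5 K/W
R_mineral wool = ln(244/224)/(2π×0.0389×16.8) = 0.02083 K/W
R_outer film = 1/(h_o·2πr_oL) = 1/(26.3×2π×0.244×16.8) = 0.001476 K/W
R_total = 0.02239 K/W
Q = ΔT/R_total = 240/0.02239
Q = 10700 W
T_interface = T_inner − Q·ΣR(inner→interface) = 532 − 10700×0.02091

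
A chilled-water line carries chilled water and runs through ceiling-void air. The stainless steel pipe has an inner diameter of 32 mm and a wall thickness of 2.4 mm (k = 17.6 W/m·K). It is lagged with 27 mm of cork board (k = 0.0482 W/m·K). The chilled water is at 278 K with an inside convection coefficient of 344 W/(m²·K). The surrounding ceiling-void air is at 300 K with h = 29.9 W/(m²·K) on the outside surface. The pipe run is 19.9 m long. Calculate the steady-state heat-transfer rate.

Radial resistances (cylindrical: R_cond = ln(r_o/r_i)/(2πkL), R_conv = 1/(h·2πrL)):
R_inner film = 1/(h_i·2πr₁L) = 1/(344×2π×0.016×19.9) = 0.001453 K/W
R_stainless steel pipe wall = ln(18.4/16)/(2π×17.6×19.9) = 6.351×10^-5 K/W
R_cork board = ln(45.4/18.4)/(2π×0.0482×19.9) = 0.1499 K/W
R_outer film = 1/(h_o·2πr_oL) = 1/(29.9×2π×0.0454×19.9) = 0.005892 K/W
R_total = 0.1573 K/W
Q = ΔT/R_total = 22/0.1573

Q ≈ 140 W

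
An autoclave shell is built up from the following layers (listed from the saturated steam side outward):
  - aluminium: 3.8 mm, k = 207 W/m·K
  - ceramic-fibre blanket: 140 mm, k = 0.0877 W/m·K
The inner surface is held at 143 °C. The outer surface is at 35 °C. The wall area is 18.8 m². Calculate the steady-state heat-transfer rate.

Using the resistance-network approach (series):
R_aluminium = L/(kA) = 0.0038/(207×18.8) = 9.765×10^-7 K/W
R_ceramic-fibre blanket = L/(kA) = 0.14/(0.0877×18.8) = 0.08491 K/W
R_total = 0.08491 K/W
Q = ΔT / R_total = 108 / 0.08491

Q ≈ 1270 W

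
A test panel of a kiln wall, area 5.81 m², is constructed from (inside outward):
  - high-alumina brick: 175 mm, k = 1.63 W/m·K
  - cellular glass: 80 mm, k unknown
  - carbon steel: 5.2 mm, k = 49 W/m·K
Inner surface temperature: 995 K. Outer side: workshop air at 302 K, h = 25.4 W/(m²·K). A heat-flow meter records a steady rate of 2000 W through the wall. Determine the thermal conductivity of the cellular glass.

Treating each layer as a thermal resistance in series:
R_high-alumina brick = L/(kA) = 0.175/(1.63×5.81) = 0.01848 K/W
R_carbon steel = L/(kA) = 0.0052/(49×5.81) = 1.827×10^-5 K/W
R_outer film = 1/(h_o·A) = 1/(25.4×5.81) = 0.006776 K/W
Sum of known resistances R_other = 0.02527 K/W
Total R = ΔT/Q = 693/2000 = 0.3465 K/W
R_cellular glass = R_total − R_other = 0.3212 K/W
k = L/(R·A) = 0.08/(0.3212×5.81)

k ≈ 0.0429 W/(m·K)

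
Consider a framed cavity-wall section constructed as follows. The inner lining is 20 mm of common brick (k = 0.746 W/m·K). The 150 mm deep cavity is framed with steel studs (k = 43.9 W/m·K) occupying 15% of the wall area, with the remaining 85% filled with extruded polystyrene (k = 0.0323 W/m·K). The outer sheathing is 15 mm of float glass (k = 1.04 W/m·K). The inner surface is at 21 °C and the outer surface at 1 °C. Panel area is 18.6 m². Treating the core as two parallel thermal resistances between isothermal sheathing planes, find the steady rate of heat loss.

Sheathing layers in series; stud and cavity paths in parallel between them.
R_inner = 0.02/(0.746×18.6) = 0.001441 K/W
R_stud  = 0.15/(43.9×0.15×18.6) = 0.001225 K/W
R_cav   = 0.15/(0.0323×0.85×18.6) = 0.2937 K/W
1/R_core = 1/R_stud + 1/R_cav → R_core = 0.00122 K/W
R_outer = 0.015/(1.04×18.6) = 7.754×10^-4 K/W
R_total = 0.003436 K/W
Q = ΔT/R_total = 20/0.003436

Q ≈ 5820 W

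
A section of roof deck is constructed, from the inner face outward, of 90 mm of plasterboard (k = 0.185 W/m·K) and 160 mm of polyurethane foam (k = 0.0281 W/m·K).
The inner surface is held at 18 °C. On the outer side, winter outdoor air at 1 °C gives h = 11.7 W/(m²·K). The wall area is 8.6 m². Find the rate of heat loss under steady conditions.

Q ≈ 23.3 W

Thermal resistances in series:
R_plasterboard = L/(kA) = 0.09/(0.185×8.6) = 0.05657 K/W
R_polyurethane foam = L/(kA) = 0.16/(0.0281×8.6) = 0.6621 K/W
R_outer film = 1/(h_o·A) = 1/(11.7×8.6) = 0.009938 K/W
R_total = 0.7286 K/W
Q = ΔT / R_total = 17 / 0.7286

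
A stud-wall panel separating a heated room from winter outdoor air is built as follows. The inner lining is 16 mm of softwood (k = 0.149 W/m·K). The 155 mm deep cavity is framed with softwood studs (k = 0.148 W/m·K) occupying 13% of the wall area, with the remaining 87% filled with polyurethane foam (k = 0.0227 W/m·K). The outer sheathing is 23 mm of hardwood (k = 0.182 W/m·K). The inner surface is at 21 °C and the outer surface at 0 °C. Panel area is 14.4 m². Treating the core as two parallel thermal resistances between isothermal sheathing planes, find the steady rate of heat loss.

Q ≈ 71.8 W

Sheathing layers in series; stud and cavity paths in parallel between them.
R_inner = 0.016/(0.149×14.4) = 0.007457 K/W
R_stud  = 0.155/(0.148×0.13×14.4) = 0.5595 K/W
R_cav   = 0.155/(0.0227×0.87×14.4) = 0.545 K/W
1/R_core = 1/R_stud + 1/R_cav → R_core = 0.2761 K/W
R_outer = 0.023/(0.182×14.4) = 0.008776 K/W
R_total = 0.2923 K/W
Q = ΔT/R_total = 21/0.2923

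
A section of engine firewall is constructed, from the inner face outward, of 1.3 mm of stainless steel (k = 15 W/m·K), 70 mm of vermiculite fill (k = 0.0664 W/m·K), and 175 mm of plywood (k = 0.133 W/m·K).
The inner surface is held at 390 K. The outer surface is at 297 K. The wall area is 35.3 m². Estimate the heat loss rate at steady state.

Q ≈ 1390 W

Using the resistance-network approach (series):
R_stainless steel = L/(kA) = 0.0013/(15×35.3) = 2.455×10^-6 K/W
R_vermiculite fill = L/(kA) = 0.07/(0.0664×35.3) = 0.02986 K/W
R_plywood = L/(kA) = 0.175/(0.133×35.3) = 0.03727 K/W
R_total = 0.06714 K/W
Q = ΔT / R_total = 93 / 0.06714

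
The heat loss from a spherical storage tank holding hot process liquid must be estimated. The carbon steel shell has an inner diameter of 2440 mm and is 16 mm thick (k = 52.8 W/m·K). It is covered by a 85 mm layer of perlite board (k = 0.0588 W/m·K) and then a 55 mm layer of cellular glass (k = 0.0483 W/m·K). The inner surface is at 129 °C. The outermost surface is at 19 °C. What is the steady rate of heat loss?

For a spherical shell R = (1/r₁ − 1/r₂)/(4πk); film R = 1/(h·4πr²). In series:
R_carbon steel shell = (1/1.22 − 1/1.236)/(4π×52.8) = 1.599×10^-5 K/W
R_perlite board = (1/1.236 − 1/1.321)/(4π×0.0588) = 0.07045 K/W
R_cellular glass = (1/1.321 − 1/1.376)/(4π×0.0483) = 0.04985 K/W
R_total = 0.1203 K/W
Q = ΔT/R_total = 110/0.1203

Q ≈ 914 W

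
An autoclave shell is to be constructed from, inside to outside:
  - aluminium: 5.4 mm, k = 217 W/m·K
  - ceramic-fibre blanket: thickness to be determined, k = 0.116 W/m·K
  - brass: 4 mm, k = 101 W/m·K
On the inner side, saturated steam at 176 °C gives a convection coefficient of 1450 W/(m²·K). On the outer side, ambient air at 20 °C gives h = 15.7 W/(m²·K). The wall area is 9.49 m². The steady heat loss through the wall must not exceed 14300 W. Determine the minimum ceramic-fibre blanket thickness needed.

Series thermal resistances:
R_inner film = 1/(h_i·A) = 1/(1450×9.49) = 7.267×10^-5 K/W
R_aluminium = L/(kA) = 0.0054/(217×9.49) = 2.622×10^-6 K/W
R_brass = L/(kA) = 0.004/(101×9.49) = 4.173×10^-6 K/W
R_outer film = 1/(h_o·A) = 1/(15.7×9.49) = 0.006712 K/W
Sum of the known resistances R_other = 0.006791 K/W
Required total resistance R_tot = ΔT/Q_allow = 156/14300 = 0.01091 K/W
R_ceramic-fibre blanket = R_tot − R_other = 0.004118 K/W
L = R·k·A = 0.004118×0.116×9.49

L ≈ 4.53 mm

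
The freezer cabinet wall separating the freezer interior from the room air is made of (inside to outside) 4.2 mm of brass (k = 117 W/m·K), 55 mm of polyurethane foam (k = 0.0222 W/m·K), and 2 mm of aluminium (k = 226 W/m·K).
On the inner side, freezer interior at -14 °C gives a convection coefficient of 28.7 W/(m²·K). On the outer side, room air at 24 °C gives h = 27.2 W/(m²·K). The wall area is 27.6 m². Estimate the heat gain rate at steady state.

Q ≈ 411 W

Using the resistance-network approach (series):
R_inner film = 1/(h_i·A) = 1/(28.7×27.6) = 0.001262 K/W
R_brass = L/(kA) = 0.0042/(117×27.6) = 1.301×10^-6 K/W
R_polyurethane foam = L/(kA) = 0.055/(0.0222×27.6) = 0.08976 K/W
R_aluminium = L/(kA) = 0.002/(226×27.6) = 3.206×10^-7 K/W
R_outer film = 1/(h_o·A) = 1/(27.2×27.6) = 0.001332 K/W
R_total = 0.09236 K/W
Q = ΔT / R_total = 38 / 0.09236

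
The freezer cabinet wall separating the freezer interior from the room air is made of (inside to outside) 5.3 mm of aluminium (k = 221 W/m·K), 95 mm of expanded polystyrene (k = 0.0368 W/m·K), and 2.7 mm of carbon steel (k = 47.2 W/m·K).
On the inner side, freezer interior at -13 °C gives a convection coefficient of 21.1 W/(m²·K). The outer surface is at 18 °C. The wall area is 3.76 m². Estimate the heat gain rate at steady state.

Using the resistance-network approach (series):
R_inner film = 1/(h_i·A) = 1/(21.1×3.76) = 0.0126 K/W
R_aluminium = L/(kA) = 0.0053/(221×3.76) = 6.378×10^-6 K/W
R_expanded polystyrene = L/(kA) = 0.095/(0.0368×3.76) = 0.6866 K/W
R_carbon steel = L/(kA) = 0.0027/(47.2×3.76) = 1.521×10^-5 K/W
R_total = 0.6992 K/W
Q = ΔT / R_total = 31 / 0.6992

Q ≈ 44.3 W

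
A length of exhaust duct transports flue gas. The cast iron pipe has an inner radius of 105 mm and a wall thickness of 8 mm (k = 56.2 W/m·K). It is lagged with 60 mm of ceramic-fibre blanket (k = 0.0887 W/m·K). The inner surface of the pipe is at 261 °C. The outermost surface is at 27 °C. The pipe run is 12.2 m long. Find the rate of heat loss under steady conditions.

Q ≈ 3730 W

Radial resistances (cylindrical: R_cond = ln(r_o/r_i)/(2πkL), R_conv = 1/(h·2πrL)):
R_cast iron pipe wall = ln(113/105)/(2π×56.2×12.2) = 1.704×10^-5 K/W
R_ceramic-fibre blanket = ln(173/113)/(2π×0.0887×12.2) = 0.06264 K/W
R_total = 0.06266 K/W
Q = ΔT/R_total = 234/0.06266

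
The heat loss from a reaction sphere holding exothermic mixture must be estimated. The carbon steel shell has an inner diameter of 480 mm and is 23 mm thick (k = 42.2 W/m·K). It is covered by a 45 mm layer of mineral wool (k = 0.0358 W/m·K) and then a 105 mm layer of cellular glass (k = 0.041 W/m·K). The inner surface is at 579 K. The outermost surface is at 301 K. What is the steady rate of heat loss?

Q ≈ 98 W

For a spherical shell R = (1/r₁ − 1/r₂)/(4πk); film R = 1/(h·4πr²). In series:
R_carbon steel shell = (1/0.24 − 1/0.263)/(4π×42.2) = 6.871×10^-4 K/W
R_mineral wool = (1/0.263 − 1/0.308)/(4π×0.0358) = 1.235 K/W
R_cellular glass = (1/0.308 − 1/0.413)/(4π×0.041) = 1.602 K/W
R_total = 2.838 K/W
Q = ΔT/R_total = 278/2.838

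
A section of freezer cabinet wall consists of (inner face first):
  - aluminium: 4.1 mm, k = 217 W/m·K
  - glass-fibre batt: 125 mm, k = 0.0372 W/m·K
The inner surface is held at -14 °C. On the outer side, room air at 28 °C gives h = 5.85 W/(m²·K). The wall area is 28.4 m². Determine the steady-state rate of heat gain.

Series thermal resistances:
R_aluminium = L/(kA) = 0.0041/(217×28.4) = 6.653×10^-7 K/W
R_glass-fibre batt = L/(kA) = 0.125/(0.0372×28.4) = 0.1183 K/W
R_outer film = 1/(h_o·A) = 1/(5.85×28.4) = 0.006019 K/W
R_total = 0.1243 K/W
Q = ΔT / R_total = 42 / 0.1243

Q ≈ 338 W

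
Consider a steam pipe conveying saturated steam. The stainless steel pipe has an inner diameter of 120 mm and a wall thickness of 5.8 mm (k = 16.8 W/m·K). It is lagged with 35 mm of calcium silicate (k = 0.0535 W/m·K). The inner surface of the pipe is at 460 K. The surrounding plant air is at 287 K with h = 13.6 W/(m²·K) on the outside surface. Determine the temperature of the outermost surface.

Per-layer cylindrical resistances, series-summed:
R_stainless steel pipe wall = ln(65.8/60)/(2π×16.8×1) = 8.742×10^-4 K/W
R_calcium silicate = ln(100.8/65.8)/(2π×0.0535×1) = 1.269 K/W
R_outer film = 1/(h_o·2πr_oL) = 1/(13.6×2π×0.1008×1) = 0.1161 K/W
R_total = 1.386 K/W
Q = ΔT/R_total = 173/1.386
Q = 125 W/m
T_interface = T_inner − Q·ΣR(inner→interface) = 460 − 125×1.27

T ≈ 301 K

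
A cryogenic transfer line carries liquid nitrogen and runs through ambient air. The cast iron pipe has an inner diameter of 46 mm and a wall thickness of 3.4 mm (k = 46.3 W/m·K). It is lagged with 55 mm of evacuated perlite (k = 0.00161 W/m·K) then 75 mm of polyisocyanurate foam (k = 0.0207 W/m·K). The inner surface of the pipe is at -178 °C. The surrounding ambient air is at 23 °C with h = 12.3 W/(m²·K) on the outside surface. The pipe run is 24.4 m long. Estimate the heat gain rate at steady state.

Q ≈ 42.1 W

Per-layer cylindrical resistances, series-summed:
R_cast iron pipe wall = ln(26.4/23)/(2π×46.3×24.4) = 1.942×10^-5 K/W
R_evacuated perlite = ln(81.4/26.4)/(2π×0.00161×24.4) = 4.562 K/W
R_polyisocyanurate foam = ln(156.4/81.4)/(2π×0.0207×24.4) = 0.2058 K/W
R_outer film = 1/(h_o·2πr_oL) = 1/(12.3×2π×0.1564×24.4) = 0.003391 K/W
R_total = 4.771 K/W
Q = ΔT/R_total = 201/4.771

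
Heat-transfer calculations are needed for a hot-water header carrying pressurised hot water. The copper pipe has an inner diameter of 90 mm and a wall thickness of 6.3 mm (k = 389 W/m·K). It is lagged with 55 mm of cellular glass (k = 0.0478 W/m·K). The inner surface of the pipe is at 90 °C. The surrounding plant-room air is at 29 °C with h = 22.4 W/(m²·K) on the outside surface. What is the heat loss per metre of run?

q′ ≈ 24.5 W/m

Radial resistances (cylindrical: R_cond = ln(r_o/r_i)/(2πkL), R_conv = 1/(h·2πrL)):
R_copper pipe wall = ln(51.3/45)/(2π×389×1) = 5.361×10^-5 K/W
R_cellular glass = ln(106.3/51.3)/(2π×0.0478×1) = 2.426 K/W
R_outer film = 1/(h_o·2πr_oL) = 1/(22.4×2π×0.1063×1) = 0.06684 K/W
R_total = 2.493 K/W
Q = ΔT/R_total = 61/2.493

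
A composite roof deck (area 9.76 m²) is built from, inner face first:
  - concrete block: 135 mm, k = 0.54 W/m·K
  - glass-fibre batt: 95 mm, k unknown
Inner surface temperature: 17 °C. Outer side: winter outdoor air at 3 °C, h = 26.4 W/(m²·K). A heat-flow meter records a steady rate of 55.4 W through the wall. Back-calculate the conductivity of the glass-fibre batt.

k ≈ 0.0436 W/(m·K)

Series thermal resistances:
R_concrete block = L/(kA) = 0.135/(0.54×9.76) = 0.02561 K/W
R_outer film = 1/(h_o·A) = 1/(26.4×9.76) = 0.003881 K/W
Sum of known resistances R_other = 0.0295 K/W
Total R = ΔT/Q = 14/55.4 = 0.2527 K/W
R_glass-fibre batt = R_total − R_other = 0.2232 K/W
k = L/(R·A) = 0.095/(0.2232×9.76)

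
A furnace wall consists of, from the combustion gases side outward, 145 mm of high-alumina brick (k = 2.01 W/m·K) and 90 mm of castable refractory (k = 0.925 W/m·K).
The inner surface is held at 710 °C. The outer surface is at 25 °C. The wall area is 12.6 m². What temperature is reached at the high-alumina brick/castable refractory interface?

T ≈ 418 °C

Treating each layer as a thermal resistance in series:
R_high-alumina brick = L/(kA) = 0.145/(2.01×12.6) = 0.005725 K/W
R_castable refractory = L/(kA) = 0.09/(0.925×12.6) = 0.007722 K/W
R_total = 0.01345 K/W;  Q = ΔT/R_total = 685/0.01345 = 50940 W
T_interface = T_inner − Q·ΣR(inner→interface) = 710 − 50900×0.005725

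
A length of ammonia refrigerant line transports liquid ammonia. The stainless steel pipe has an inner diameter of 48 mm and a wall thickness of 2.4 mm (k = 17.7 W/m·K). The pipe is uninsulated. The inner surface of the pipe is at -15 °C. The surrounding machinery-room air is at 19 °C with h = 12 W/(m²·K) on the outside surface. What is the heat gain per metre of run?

q′ ≈ 67.6 W/m

Radial resistances (cylindrical: R_cond = ln(r_o/r_i)/(2πkL), R_conv = 1/(h·2πrL)):
R_stainless steel pipe wall = ln(26.4/24)/(2π×17.7×1) = 8.57×10^-4 K/W
R_outer film = 1/(h_o·2πr_oL) = 1/(12×2π×0.0264×1) = 0.5024 K/W
R_total = 0.5032 K/W
Q = ΔT/R_total = 34/0.5032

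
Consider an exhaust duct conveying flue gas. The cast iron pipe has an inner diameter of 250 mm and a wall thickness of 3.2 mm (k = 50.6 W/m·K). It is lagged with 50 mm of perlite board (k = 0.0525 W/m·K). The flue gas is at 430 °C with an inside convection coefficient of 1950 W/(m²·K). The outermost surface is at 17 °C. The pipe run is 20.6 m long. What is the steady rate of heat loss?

Q ≈ 8520 W

Per-layer cylindrical resistances, series-summed:
R_inner film = 1/(h_i·2πr₁L) = 1/(1950×2π×0.125×20.6) = 3.17×10^-5 K/W
R_cast iron pipe wall = ln(128.2/125)/(2π×50.6×20.6) = 3.86×10^-6 K/W
R_perlite board = ln(178.2/128.2)/(2π×0.0525×20.6) = 0.04846 K/W
R_total = 0.0485 K/W
Q = ΔT/R_total = 413/0.0485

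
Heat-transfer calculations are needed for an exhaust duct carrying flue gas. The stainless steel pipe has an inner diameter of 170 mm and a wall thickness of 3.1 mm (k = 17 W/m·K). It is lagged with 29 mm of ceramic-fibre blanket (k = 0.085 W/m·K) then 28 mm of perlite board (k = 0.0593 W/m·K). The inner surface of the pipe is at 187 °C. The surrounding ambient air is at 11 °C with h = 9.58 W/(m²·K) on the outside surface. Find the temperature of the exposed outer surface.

Cylindrical conduction, so R = ln(r₂/r₁)/(2πkL) per layer, in series:
R_stainless steel pipe wall = ln(88.1/85)/(2π×17×1) = 3.354×10^-4 K/W
R_ceramic-fibre blanket = ln(117.1/88.1)/(2π×0.085×1) = 0.5328 K/W
R_perlite board = ln(145.1/117.1)/(2π×0.0593×1) = 0.5754 K/W
R_outer film = 1/(h_o·2πr_oL) = 1/(9.58×2π×0.1451×1) = 0.1145 K/W
R_total = 1.223 K/W
Q = ΔT/R_total = 176/1.223
Q = 144 W/m
T_interface = T_inner − Q·ΣR(inner→interface) = 187 − 144×1.109

T ≈ 27.5 °C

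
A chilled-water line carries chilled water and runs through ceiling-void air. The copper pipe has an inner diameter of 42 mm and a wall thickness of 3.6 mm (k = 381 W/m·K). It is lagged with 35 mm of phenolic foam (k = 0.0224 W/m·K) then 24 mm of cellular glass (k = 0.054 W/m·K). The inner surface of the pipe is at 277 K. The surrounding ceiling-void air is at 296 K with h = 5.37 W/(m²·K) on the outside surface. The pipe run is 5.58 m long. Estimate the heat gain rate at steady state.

Q ≈ 13.9 W

Treating each annulus and film as a series resistance:
R_copper pipe wall = ln(24.6/21)/(2π×381×5.58) = 1.184×10^-5 K/W
R_phenolic foam = ln(59.6/24.6)/(2π×0.0224×5.58) = 1.127 K/W
R_cellular glass = ln(83.6/59.6)/(2π×0.054×5.58) = 0.1787 K/W
R_outer film = 1/(h_o·2πr_oL) = 1/(5.37×2π×0.0836×5.58) = 0.06353 K/W
R_total = 1.369 K/W
Q = ΔT/R_total = 19/1.369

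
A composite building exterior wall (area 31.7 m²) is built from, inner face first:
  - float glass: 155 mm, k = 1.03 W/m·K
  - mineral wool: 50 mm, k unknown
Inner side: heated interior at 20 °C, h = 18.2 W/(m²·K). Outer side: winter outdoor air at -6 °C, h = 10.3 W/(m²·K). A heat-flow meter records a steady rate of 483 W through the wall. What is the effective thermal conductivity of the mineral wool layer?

k ≈ 0.0356 W/(m·K)

Treating each layer as a thermal resistance in series:
R_inner film = 1/(h_i·A) = 1/(18.2×31.7) = 0.001733 K/W
R_float glass = L/(kA) = 0.155/(1.03×31.7) = 0.004747 K/W
R_outer film = 1/(h_o·A) = 1/(10.3×31.7) = 0.003063 K/W
Sum of known resistances R_other = 0.009543 K/W
Total R = ΔT/Q = 26/483 = 0.05383 K/W
R_mineral wool = R_total − R_other = 0.04429 K/W
k = L/(R·A) = 0.05/(0.04429×31.7)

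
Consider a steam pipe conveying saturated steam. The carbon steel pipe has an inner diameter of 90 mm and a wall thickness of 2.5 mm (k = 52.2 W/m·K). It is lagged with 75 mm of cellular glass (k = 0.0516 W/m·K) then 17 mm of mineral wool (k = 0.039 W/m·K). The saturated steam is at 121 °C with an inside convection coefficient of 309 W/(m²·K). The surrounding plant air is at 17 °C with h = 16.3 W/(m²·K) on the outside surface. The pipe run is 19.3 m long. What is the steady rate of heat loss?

Q ≈ 568 W

Per-layer cylindrical resistances, series-summed:
R_inner film = 1/(h_i·2πr₁L) = 1/(309×2π×0.045×19.3) = 5.931×10^-4 K/W
R_carbon steel pipe wall = ln(47.5/45)/(2π×52.2×19.3) = 8.541×10^-6 K/W
R_cellular glass = ln(122.5/47.5)/(2π×0.0516×19.3) = 0.1514 K/W
R_mineral wool = ln(139.5/122.5)/(2π×0.039×19.3) = 0.02748 K/W
R_outer film = 1/(h_o·2πr_oL) = 1/(16.3×2π×0.1395×19.3) = 0.003627 K/W
R_total = 0.1831 K/W
Q = ΔT/R_total = 104/0.1831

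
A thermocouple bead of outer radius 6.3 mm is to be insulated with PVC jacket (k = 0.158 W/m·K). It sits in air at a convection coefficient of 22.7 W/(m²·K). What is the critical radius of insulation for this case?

For a sphere r_cr = 2k/h = 2×0.158/22.7
r_cr = 13.9 mm; since the bare radius (6.3 mm) is below r_cr, adding a thin layer of insulation will *increase* heat loss.

r_cr ≈ 13.9 mm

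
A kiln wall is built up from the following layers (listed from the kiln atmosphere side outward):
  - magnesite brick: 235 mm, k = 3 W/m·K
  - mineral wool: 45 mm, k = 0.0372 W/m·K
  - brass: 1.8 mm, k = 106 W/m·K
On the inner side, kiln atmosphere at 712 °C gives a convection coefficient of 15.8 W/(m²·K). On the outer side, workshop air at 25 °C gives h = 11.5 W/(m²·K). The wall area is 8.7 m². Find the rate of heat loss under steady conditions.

Model the wall as resistances in series:
R_inner film = 1/(h_i·A) = 1/(15.8×8.7) = 0.007275 K/W
R_magnesite brick = L/(kA) = 0.235/(3×8.7) = 0.009004 K/W
R_mineral wool = L/(kA) = 0.045/(0.0372×8.7) = 0.139 K/W
R_brass = L/(kA) = 0.0018/(106×8.7) = 1.952×10^-6 K/W
R_outer film = 1/(h_o·A) = 1/(11.5×8.7) = 0.009995 K/W
R_total = 0.1653 K/W
Q = ΔT / R_total = 687 / 0.1653

Q ≈ 4160 W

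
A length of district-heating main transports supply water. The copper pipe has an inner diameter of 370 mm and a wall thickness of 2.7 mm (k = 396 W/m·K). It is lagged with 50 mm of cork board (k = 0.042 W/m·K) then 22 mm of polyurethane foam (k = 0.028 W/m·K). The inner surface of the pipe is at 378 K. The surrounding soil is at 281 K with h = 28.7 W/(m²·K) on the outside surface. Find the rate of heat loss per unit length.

q′ ≈ 68.3 W/m

Per-layer cylindrical resistances, series-summed:
R_copper pipe wall = ln(187.7/185)/(2π×396×1) = 5.823×10^-6 K/W
R_cork board = ln(237.7/187.7)/(2π×0.042×1) = 0.8949 K/W
R_polyurethane foam = ln(259.7/237.7)/(2π×0.028×1) = 0.5031 K/W
R_outer film = 1/(h_o·2πr_oL) = 1/(28.7×2π×0.2597×1) = 0.02135 K/W
R_total = 1.419 K/W
Q = ΔT/R_total = 97/1.419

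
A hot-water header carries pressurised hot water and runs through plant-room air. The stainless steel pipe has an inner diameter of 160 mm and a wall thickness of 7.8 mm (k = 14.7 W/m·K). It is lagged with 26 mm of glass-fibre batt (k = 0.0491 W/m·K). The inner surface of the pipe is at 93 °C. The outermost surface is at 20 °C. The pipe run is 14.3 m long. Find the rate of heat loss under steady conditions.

Q ≈ 1240 W

Per-layer cylindrical resistances, series-summed:
R_stainless steel pipe wall = ln(87.8/80)/(2π×14.7×14.3) = 7.044×10^-5 K/W
R_glass-fibre batt = ln(113.8/87.8)/(2π×0.0491×14.3) = 0.0588 K/W
R_total = 0.05887 K/W
Q = ΔT/R_total = 73/0.05887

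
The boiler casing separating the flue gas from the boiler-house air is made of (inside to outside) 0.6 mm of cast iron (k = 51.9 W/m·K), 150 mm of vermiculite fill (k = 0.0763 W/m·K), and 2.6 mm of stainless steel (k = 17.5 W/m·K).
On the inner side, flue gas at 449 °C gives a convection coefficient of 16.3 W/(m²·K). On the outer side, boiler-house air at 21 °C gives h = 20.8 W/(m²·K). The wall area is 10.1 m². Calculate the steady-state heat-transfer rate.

Q ≈ 2080 W

Series thermal resistances:
R_inner film = 1/(h_i·A) = 1/(16.3×10.1) = 0.006074 K/W
R_cast iron = L/(kA) = 0.0006/(51.9×10.1) = 1.145×10^-6 K/W
R_vermiculite fill = L/(kA) = 0.15/(0.0763×10.1) = 0.1946 K/W
R_stainless steel = L/(kA) = 0.0026/(17.5×10.1) = 1.471×10^-5 K/W
R_outer film = 1/(h_o·A) = 1/(20.8×10.1) = 0.00476 K/W
R_total = 0.2055 K/W
Q = ΔT / R_total = 428 / 0.2055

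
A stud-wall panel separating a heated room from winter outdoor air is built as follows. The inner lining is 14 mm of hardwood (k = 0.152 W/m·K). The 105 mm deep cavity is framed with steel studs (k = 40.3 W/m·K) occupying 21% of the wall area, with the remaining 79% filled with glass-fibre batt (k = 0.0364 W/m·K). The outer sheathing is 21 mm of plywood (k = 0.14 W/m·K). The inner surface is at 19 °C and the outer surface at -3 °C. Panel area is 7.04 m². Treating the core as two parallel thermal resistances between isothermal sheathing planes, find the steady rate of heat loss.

Sheathing layers in series; stud and cavity paths in parallel between them.
R_inner = 0.014/(0.152×7.04) = 0.01308 K/W
R_stud  = 0.105/(40.3×0.21×7.04) = 0.001762 K/W
R_cav   = 0.105/(0.0364×0.79×7.04) = 0.5187 K/W
1/R_core = 1/R_stud + 1/R_cav → R_core = 0.001756 K/W
R_outer = 0.021/(0.14×7.04) = 0.02131 K/W
R_total = 0.03615 K/W
Q = ΔT/R_total = 22/0.03615

Q ≈ 609 W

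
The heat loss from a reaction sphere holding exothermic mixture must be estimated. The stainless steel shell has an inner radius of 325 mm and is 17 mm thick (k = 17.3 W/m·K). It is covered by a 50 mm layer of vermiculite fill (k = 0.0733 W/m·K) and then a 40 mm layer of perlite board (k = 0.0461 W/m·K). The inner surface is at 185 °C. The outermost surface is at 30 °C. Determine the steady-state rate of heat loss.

Q ≈ 191 W

Each spherical layer contributes R = (1/r_i − 1/r_o)/(4πk):
R_stainless steel shell = (1/0.325 − 1/0.342)/(4π×17.3) = 7.035×10^-4 K/W
R_vermiculite fill = (1/0.342 − 1/0.392)/(4π×0.0733) = 0.4049 K/W
R_perlite board = (1/0.392 − 1/0.432)/(4π×0.0461) = 0.4077 K/W
R_total = 0.8133 K/W
Q = ΔT/R_total = 155/0.8133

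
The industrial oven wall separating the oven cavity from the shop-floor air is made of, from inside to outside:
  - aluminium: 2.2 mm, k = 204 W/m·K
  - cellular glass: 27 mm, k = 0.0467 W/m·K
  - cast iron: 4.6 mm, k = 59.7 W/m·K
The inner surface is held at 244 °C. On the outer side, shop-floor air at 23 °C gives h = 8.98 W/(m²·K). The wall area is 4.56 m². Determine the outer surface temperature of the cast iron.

T ≈ 58.7 °C

Series thermal resistances:
R_aluminium = L/(kA) = 0.0022/(204×4.56) = 2.365×10^-6 K/W
R_cellular glass = L/(kA) = 0.027/(0.0467×4.56) = 0.1268 K/W
R_cast iron = L/(kA) = 0.0046/(59.7×4.56) = 1.69×10^-5 K/W
R_outer film = 1/(h_o·A) = 1/(8.98×4.56) = 0.02442 K/W
R_total = 0.1512 K/W;  Q = ΔT/R_total = 221/0.1512 = 1461 W
T_interface = T_inner − Q·ΣR(inner→interface) = 244 − 1460×0.1268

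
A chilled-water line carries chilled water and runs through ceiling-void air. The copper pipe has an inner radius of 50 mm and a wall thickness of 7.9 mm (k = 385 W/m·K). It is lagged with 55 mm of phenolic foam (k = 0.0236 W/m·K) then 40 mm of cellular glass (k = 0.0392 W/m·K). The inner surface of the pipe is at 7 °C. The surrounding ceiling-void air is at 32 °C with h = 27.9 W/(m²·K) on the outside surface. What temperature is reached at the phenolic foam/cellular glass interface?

Cylindrical conduction, so R = ln(r₂/r₁)/(2πkL) per layer, in series:
R_copper pipe wall = ln(57.9/50)/(2π×385×1) = 6.064×10^-5 K/W
R_phenolic foam = ln(112.9/57.9)/(2π×0.0236×1) = 4.503 K/W
R_cellular glass = ln(152.9/112.9)/(2π×0.0392×1) = 1.231 K/W
R_outer film = 1/(h_o·2πr_oL) = 1/(27.9×2π×0.1529×1) = 0.03731 K/W
R_total = 5.772 K/W
Q = ΔT/R_total = 25/5.772
Q = 4.33 W/m
T_interface = T_inner + Q·ΣR(inner→interface) = 7 + 4.33×4.504

T ≈ 26.5 °C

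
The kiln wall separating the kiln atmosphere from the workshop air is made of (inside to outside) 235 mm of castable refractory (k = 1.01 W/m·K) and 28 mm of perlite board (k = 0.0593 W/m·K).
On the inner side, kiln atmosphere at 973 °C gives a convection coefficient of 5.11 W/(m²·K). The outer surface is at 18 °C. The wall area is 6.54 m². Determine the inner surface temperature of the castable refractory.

T ≈ 765 °C

Model the wall as resistances in series:
R_inner film = 1/(h_i·A) = 1/(5.11×6.54) = 0.02992 K/W
R_castable refractory = L/(kA) = 0.235/(1.01×6.54) = 0.03558 K/W
R_perlite board = L/(kA) = 0.028/(0.0593×6.54) = 0.0722 K/W
R_total = 0.1377 K/W;  Q = ΔT/R_total = 955/0.1377 = 6935 W
T_interface = T_inner − Q·ΣR(inner→interface) = 973 − 6940×0.02992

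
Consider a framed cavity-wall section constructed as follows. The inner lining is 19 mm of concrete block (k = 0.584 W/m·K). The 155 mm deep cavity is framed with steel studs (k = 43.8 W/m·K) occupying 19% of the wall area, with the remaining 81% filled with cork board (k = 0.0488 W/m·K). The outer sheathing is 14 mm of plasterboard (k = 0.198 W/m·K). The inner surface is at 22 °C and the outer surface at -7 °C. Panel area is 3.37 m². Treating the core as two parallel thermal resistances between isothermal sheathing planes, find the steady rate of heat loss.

Sheathing layers in series; stud and cavity paths in parallel between them.
R_inner = 0.019/(0.584×3.37) = 0.009654 K/W
R_stud  = 0.155/(43.8×0.19×3.37) = 0.005527 K/W
R_cav   = 0.155/(0.0488×0.81×3.37) = 1.164 K/W
1/R_core = 1/R_stud + 1/R_cav → R_core = 0.005501 K/W
R_outer = 0.014/(0.198×3.37) = 0.02098 K/W
R_total = 0.03614 K/W
Q = ΔT/R_total = 29/0.03614

Q ≈ 803 W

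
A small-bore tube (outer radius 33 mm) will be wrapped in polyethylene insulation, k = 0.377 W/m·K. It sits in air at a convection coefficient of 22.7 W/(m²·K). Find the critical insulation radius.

For a cylinder r_cr = k/h = 0.377/22.7
r_cr = 16.6 mm; since the bare radius (33 mm) is above r_cr, any added insulation will reduce heat loss.

r_cr ≈ 16.6 mm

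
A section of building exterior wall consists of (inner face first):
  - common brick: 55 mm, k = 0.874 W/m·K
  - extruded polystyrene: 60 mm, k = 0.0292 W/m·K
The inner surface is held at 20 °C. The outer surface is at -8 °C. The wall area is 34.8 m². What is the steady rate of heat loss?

Thermal resistances in series:
R_common brick = L/(kA) = 0.055/(0.874×34.8) = 0.001808 K/W
R_extruded polystyrene = L/(kA) = 0.06/(0.0292×34.8) = 0.05905 K/W
R_total = 0.06085 K/W
Q = ΔT / R_total = 28 / 0.06085

Q ≈ 460 W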